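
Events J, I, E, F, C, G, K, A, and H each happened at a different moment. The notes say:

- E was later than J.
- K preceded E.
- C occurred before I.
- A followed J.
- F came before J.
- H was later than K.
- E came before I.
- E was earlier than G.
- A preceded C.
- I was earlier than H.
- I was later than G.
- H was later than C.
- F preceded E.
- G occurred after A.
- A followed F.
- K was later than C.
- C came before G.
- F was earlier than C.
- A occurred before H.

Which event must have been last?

Every other event has a chain of constraints placing it before H, so H is last.

H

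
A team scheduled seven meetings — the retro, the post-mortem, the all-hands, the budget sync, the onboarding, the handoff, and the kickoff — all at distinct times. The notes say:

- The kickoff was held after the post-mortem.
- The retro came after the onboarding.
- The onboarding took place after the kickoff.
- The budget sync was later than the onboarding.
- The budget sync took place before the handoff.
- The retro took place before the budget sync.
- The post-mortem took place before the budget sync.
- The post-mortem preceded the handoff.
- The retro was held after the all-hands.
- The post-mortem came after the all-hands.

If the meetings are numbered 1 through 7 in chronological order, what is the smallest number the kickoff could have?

The all-hands and the post-mortem must both come before the kickoff — 2 forced predecessors.
Nothing else is forced ahead of the kickoff, so its earliest slot is position 2 + 1 = 3.

3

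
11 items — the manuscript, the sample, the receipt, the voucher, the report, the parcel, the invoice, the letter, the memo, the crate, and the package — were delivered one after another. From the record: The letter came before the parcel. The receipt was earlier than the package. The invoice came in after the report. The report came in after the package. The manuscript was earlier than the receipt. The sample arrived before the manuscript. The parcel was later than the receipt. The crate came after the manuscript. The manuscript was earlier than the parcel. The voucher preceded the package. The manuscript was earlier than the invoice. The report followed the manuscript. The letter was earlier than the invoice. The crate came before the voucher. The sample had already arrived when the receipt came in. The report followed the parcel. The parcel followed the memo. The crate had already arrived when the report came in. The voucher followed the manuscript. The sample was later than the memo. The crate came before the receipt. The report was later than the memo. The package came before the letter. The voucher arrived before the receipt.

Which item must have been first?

The memo has a chain of constraints placing it before every other item, so the memo must be first.

the memo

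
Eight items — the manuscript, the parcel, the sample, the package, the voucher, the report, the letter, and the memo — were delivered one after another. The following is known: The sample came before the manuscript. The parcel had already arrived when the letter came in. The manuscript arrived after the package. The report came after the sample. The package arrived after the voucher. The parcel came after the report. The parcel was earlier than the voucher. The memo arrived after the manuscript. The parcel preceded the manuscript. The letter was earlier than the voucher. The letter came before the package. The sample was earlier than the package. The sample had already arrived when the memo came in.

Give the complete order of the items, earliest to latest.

the sample, the report, the parcel, the letter, the voucher, the package, the manuscript, the memo

The constraints fix every adjacent pair, so only one ordering works:
the sample → the report → the parcel → the letter → the voucher → the package → the manuscript → the memo.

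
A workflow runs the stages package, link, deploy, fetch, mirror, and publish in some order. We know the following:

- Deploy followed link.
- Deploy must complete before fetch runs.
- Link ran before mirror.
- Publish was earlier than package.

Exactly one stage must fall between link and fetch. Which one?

deploy

Tracing the constraints gives link → deploy → fetch, so deploy sits after link and before fetch.
No other stage is forced both after link and before fetch.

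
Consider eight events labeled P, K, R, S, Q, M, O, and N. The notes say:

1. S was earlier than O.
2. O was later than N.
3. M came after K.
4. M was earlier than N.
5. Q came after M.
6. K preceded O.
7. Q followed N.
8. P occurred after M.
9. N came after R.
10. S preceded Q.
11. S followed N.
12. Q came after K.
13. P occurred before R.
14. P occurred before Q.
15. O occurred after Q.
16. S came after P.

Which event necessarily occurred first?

K has a chain of constraints placing it before every other event, so K must be first.

K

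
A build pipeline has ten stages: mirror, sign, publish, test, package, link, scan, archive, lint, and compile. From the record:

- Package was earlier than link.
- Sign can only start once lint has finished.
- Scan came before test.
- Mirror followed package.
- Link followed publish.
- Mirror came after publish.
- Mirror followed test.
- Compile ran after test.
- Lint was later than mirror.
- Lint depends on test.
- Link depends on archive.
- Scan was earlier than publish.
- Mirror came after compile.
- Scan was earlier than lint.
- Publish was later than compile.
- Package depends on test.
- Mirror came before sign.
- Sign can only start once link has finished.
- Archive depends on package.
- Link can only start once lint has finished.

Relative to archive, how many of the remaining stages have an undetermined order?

4

Forced before archive: package, scan, and test; forced after archive: link and sign.
That leaves compile, lint, mirror, and publish with no forced order relative to archive — 4.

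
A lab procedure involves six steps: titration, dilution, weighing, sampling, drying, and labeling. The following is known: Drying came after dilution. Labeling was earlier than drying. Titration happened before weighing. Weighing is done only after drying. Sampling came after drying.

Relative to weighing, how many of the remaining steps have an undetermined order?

1

Forced before weighing: dilution, drying, labeling, and titration.
That leaves sampling with no forced order relative to weighing — 1.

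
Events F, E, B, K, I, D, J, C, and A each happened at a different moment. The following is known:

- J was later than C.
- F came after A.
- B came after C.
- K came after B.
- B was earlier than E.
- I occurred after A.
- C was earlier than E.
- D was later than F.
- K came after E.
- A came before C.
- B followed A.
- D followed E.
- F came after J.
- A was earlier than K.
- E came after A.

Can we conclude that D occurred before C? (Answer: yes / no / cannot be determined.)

Tracing the constraints gives C → E → D, so C must come before D.
That means D cannot be before C.

no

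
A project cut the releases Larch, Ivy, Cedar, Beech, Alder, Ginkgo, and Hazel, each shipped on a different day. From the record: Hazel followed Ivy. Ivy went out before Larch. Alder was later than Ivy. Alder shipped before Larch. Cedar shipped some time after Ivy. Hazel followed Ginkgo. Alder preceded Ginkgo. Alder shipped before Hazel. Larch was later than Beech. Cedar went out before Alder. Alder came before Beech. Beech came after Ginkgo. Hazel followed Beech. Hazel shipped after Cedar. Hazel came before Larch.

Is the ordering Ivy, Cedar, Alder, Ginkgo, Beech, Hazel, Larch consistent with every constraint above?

Check each stated constraint against the proposed order — e.g. Ivy is ahead of Hazel; Ivy is ahead of Larch. Every pair is in the required order; nothing is violated.

yes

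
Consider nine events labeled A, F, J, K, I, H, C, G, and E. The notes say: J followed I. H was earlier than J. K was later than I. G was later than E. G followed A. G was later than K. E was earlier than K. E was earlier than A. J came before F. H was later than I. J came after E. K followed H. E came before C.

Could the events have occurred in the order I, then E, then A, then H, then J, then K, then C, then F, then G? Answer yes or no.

Check each stated constraint against the proposed order — e.g. A is ahead of G; E is ahead of G. Every pair is in the required order; nothing is violated.

yes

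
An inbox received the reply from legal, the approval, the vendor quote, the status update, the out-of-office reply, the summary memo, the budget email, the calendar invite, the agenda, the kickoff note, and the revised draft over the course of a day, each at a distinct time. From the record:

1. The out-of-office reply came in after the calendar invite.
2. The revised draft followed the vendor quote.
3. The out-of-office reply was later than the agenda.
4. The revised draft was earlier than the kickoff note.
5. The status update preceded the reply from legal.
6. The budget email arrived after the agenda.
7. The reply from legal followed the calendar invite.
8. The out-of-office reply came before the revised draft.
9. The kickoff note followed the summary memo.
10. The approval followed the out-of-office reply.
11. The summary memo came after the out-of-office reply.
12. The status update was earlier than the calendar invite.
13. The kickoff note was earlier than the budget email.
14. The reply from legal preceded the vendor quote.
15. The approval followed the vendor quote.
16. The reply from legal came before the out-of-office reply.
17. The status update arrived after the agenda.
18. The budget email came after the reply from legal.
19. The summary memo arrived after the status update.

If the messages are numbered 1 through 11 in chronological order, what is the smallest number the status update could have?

The agenda must come before the status update — 1 forced predecessor.
Nothing else is forced ahead of the status update, so its earliest slot is position 1 + 1 = 2.

2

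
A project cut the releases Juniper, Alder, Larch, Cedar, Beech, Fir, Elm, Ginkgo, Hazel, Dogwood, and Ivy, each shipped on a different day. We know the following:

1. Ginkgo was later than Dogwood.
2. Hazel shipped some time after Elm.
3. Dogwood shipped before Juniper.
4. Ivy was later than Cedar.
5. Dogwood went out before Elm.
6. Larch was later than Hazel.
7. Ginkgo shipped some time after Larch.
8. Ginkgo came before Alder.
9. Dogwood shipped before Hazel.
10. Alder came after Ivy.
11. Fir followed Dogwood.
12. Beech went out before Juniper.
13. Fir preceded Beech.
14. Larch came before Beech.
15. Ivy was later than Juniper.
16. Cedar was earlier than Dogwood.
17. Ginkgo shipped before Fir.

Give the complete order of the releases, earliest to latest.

Cedar, Dogwood, Elm, Hazel, Larch, Ginkgo, Fir, Beech, Juniper, Ivy, Alder

The constraints fix every adjacent pair, so only one ordering works:
Cedar → Dogwood → Elm → Hazel → Larch → Ginkgo → Fir → Beech → Juniper → Ivy → Alder.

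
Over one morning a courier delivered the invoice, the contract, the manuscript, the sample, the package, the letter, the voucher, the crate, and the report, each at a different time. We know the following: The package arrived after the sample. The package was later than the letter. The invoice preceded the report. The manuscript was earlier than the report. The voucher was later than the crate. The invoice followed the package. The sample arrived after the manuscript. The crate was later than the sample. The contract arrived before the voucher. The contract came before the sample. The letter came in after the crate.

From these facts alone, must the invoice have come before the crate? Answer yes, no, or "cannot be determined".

Tracing the constraints gives the crate → the letter → the package → the invoice, so the crate must come before the invoice.
That means the invoice cannot be before the crate.

no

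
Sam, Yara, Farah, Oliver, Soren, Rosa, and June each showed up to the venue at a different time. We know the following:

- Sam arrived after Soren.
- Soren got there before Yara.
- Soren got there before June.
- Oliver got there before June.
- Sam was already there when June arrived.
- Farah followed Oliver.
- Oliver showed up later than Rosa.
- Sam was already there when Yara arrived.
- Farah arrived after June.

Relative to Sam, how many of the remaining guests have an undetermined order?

2

Forced before Sam: Soren; forced after Sam: Farah, June, and Yara.
That leaves Oliver and Rosa with no forced order relative to Sam — 2.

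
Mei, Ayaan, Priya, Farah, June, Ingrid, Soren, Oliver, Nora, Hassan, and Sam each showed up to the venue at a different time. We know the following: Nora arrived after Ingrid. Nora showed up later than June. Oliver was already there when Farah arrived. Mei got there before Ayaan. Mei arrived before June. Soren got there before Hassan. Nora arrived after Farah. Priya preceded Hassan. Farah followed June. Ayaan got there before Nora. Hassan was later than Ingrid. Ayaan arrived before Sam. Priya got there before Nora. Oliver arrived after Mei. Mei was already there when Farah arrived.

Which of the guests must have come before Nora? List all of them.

Ayaan, Farah, Ingrid, June, Mei, Oliver, Priya

Directly stated before Nora: Ayaan, Farah, Ingrid, June, and Priya.
Mei reaches Nora via Mei → Farah → Nora.
Oliver reaches Nora via Oliver → Farah → Nora.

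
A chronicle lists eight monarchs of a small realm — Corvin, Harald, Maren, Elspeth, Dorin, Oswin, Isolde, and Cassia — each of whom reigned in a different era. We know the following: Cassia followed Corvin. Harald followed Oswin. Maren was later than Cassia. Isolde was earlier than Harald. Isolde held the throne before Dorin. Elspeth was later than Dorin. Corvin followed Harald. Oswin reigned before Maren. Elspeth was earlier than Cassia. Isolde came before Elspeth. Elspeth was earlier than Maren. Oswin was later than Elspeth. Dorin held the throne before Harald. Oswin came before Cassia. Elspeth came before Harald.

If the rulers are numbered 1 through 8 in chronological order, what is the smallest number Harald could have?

5

Dorin, Elspeth, Isolde, and Oswin must all come before Harald — 4 forced predecessors.
Nothing else is forced ahead of Harald, so their earliest slot is position 4 + 1 = 5.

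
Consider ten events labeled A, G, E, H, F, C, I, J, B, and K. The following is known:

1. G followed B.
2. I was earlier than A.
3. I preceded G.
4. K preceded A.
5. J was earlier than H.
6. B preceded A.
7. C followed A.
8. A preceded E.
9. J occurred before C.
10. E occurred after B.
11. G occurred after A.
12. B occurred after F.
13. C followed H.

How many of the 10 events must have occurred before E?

Directly stated before E: A and B.
F reaches E via F → B → E.
I reaches E via I → A → E.
K reaches E via K → A → E.
That's A, B, F, I, and K — 5 in all.

5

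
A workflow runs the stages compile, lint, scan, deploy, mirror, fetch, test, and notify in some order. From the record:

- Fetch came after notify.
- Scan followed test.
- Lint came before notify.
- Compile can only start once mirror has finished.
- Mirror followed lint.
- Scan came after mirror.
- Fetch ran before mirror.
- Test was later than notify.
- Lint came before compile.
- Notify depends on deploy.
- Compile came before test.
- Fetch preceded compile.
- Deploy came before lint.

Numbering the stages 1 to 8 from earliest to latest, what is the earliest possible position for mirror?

5

Deploy, fetch, lint, and notify must all come before mirror — 4 forced predecessors.
Nothing else is forced ahead of mirror, so its earliest slot is position 4 + 1 = 5.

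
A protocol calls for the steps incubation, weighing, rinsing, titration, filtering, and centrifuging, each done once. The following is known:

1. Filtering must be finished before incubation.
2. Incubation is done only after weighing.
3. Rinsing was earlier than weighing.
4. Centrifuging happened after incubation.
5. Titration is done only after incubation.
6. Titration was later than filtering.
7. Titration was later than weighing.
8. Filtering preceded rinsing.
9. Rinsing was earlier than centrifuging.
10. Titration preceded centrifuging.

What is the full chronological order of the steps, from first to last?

The constraints fix every adjacent pair, so only one ordering works:
filtering → rinsing → weighing → incubation → titration → centrifuging.

filtering, rinsing, weighing, incubation, titration, centrifuging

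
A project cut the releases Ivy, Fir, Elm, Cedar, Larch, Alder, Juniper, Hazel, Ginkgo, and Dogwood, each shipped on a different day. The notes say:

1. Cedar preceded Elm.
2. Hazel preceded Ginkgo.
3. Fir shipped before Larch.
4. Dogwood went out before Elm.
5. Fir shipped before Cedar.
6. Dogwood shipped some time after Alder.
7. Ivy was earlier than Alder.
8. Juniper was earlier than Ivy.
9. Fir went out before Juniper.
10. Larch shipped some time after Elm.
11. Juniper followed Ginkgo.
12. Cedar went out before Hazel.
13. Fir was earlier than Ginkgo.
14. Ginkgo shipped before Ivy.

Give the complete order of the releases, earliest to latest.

The constraints fix every adjacent pair, so only one ordering works:
Fir → Cedar → Hazel → Ginkgo → Juniper → Ivy → Alder → Dogwood → Elm → Larch.

Fir, Cedar, Hazel, Ginkgo, Juniper, Ivy, Alder, Dogwood, Elm, Larch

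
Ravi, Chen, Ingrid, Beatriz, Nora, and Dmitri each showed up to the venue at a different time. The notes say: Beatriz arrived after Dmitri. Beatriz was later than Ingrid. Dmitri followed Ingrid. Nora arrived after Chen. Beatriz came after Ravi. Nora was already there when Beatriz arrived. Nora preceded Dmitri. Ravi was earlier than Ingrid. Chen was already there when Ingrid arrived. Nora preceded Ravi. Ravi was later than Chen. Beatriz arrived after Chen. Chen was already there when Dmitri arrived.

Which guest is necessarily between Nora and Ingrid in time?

Tracing the constraints gives Nora → Ravi → Ingrid, so Ravi sits after Nora and before Ingrid.
No other guest is forced both after Nora and before Ingrid.

Ravi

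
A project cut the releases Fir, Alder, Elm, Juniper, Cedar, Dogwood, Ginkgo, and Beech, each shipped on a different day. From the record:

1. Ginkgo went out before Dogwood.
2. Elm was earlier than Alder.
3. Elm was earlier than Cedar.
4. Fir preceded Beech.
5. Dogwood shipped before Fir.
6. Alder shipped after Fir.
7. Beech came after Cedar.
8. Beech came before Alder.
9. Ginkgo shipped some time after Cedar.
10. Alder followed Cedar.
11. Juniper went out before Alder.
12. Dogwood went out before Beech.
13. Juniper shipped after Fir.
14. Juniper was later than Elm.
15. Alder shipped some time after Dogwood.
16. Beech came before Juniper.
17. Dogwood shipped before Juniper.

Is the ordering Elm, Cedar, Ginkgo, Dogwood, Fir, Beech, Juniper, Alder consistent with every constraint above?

yes

Check each stated constraint against the proposed order — e.g. Elm is ahead of Juniper; Elm is ahead of Alder. Every pair is in the required order; nothing is violated.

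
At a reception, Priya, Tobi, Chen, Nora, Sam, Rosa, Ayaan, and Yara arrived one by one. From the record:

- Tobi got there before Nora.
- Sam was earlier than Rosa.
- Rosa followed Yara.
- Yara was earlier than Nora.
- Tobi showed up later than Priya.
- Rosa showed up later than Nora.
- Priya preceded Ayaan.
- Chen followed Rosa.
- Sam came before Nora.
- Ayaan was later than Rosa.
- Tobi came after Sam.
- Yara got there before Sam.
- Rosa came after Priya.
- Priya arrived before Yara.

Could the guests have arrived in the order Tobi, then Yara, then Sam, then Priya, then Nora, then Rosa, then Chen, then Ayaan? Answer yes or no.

The constraints require Sam before Tobi, but in the proposed sequence Tobi appears ahead of Sam. That one violation is enough.

no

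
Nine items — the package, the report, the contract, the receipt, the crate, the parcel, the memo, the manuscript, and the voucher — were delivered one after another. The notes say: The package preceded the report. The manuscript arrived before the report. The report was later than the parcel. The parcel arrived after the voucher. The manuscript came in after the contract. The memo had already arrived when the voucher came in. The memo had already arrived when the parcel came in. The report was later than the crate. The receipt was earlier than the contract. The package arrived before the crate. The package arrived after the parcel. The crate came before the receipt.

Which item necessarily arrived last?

Every other item has a chain of constraints placing it before the report, so the report is last.

the report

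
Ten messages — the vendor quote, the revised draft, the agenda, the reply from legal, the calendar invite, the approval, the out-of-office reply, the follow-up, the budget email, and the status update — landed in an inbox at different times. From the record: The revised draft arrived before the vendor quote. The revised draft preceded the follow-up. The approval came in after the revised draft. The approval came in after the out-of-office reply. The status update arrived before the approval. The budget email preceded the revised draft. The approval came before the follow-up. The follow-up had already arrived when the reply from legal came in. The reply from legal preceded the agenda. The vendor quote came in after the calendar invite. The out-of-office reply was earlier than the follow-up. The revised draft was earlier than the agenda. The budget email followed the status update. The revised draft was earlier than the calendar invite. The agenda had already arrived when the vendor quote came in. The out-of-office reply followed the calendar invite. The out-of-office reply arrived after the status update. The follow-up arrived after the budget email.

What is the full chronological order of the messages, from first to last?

the status update, the budget email, the revised draft, the calendar invite, the out-of-office reply, the approval, the follow-up, the reply from legal, the agenda, the vendor quote

The constraints fix every adjacent pair, so only one ordering works:
the status update → the budget email → the revised draft → the calendar invite → the out-of-office reply → the approval → the follow-up → the reply from legal → the agenda → the vendor quote.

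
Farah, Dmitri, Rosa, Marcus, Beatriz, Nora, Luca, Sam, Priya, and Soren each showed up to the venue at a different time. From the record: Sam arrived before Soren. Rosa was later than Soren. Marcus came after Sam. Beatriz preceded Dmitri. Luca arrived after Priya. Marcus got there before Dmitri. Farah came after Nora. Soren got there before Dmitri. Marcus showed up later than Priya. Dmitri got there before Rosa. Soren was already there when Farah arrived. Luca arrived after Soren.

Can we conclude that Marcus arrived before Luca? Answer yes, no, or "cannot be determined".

No chain of stated constraints runs from Marcus to Luca, and none runs from Luca to Marcus either.
So the relative order of Marcus and Luca is not fixed by the given facts.

cannot be determined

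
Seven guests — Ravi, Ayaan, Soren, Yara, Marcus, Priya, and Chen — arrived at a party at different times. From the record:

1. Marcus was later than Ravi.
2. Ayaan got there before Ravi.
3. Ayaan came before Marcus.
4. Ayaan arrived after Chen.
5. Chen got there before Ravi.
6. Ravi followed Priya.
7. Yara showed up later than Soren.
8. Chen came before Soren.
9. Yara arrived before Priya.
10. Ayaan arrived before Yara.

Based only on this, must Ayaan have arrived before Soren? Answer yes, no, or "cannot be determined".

cannot be determined

No chain of stated constraints runs from Ayaan to Soren, and none runs from Soren to Ayaan either.
So the relative order of Ayaan and Soren is not fixed by the given facts.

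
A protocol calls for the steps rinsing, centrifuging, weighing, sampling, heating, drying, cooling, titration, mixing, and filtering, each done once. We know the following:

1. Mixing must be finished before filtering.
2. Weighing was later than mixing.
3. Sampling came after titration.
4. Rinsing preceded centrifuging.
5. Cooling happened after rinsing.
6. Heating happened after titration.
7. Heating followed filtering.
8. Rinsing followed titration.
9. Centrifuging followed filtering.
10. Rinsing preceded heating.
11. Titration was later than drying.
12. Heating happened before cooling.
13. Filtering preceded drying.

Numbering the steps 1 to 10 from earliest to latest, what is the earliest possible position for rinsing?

Drying, filtering, mixing, and titration must all come before rinsing — 4 forced predecessors.
Nothing else is forced ahead of rinsing, so its earliest slot is position 4 + 1 = 5.

5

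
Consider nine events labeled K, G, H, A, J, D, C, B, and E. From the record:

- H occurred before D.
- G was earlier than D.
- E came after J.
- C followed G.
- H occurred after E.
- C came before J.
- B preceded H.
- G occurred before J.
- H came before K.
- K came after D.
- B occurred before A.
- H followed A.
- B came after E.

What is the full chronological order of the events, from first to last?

The constraints fix every adjacent pair, so only one ordering works:
G → C → J → E → B → A → H → D → K.

G, C, J, E, B, A, H, D, K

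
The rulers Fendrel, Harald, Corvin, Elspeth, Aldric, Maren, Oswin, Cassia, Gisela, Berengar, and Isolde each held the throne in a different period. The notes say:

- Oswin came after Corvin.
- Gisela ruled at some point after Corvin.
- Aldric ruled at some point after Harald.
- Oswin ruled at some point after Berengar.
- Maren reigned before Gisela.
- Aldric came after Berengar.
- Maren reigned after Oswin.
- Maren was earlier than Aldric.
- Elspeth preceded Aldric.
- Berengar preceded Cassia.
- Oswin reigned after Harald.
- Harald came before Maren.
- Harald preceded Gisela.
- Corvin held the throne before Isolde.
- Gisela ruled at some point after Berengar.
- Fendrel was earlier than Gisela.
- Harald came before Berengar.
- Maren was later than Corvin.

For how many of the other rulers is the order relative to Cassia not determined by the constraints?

8

Forced before Cassia: Berengar and Harald.
That leaves Aldric, Corvin, Elspeth, Fendrel, Gisela, Isolde, Maren, and Oswin with no forced order relative to Cassia — 8.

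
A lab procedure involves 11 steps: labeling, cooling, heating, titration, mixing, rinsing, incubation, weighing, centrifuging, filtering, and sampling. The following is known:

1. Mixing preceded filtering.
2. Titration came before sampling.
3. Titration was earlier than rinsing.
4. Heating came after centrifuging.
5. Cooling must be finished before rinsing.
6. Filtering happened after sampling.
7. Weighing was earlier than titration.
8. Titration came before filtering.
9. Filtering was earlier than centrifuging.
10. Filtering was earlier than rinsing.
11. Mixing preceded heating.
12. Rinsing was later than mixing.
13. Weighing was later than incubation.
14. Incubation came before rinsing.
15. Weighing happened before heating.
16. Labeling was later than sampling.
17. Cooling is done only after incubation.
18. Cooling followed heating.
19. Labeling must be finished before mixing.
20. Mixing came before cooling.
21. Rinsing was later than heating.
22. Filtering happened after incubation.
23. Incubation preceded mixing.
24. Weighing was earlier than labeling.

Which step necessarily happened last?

rinsing

Every other step has a chain of constraints placing it before rinsing, so rinsing is last.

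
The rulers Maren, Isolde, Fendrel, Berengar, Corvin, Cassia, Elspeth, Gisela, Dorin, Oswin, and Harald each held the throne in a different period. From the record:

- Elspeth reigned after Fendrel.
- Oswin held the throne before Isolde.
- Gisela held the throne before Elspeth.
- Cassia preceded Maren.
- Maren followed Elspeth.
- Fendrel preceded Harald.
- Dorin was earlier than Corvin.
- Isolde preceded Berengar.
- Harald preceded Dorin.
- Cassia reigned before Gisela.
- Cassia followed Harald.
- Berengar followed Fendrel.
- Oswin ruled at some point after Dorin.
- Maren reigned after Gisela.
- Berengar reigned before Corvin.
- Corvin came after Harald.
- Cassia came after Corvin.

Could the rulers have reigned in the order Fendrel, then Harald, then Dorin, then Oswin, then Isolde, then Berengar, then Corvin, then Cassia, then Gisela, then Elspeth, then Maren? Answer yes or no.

yes

Check each stated constraint against the proposed order — e.g. Harald is ahead of Cassia; Fendrel is ahead of Elspeth. Every pair is in the required order; nothing is violated.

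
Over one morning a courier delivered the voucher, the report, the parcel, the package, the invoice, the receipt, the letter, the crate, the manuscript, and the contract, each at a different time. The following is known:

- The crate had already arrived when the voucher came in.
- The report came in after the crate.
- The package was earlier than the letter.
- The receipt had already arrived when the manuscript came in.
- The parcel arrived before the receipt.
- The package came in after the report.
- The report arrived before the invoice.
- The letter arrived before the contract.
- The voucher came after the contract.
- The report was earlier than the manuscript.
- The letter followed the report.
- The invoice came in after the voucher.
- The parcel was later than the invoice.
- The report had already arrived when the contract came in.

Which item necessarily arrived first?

the crate

The crate has a chain of constraints placing it before every other item, so the crate must be first.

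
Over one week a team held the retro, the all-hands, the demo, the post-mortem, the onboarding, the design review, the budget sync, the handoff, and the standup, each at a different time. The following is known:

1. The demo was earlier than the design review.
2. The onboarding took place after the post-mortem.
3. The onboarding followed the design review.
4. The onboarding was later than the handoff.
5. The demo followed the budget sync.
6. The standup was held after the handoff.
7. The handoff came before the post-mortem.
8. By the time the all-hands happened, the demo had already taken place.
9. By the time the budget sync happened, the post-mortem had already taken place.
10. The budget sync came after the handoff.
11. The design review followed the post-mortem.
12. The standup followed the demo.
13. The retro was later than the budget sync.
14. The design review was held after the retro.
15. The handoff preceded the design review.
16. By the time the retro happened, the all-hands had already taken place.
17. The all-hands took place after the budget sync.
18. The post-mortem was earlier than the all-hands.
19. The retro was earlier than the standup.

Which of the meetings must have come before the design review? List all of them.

the all-hands, the budget sync, the demo, the handoff, the post-mortem, the retro

Directly stated before the design review: the demo, the handoff, the post-mortem, and the retro.
The all-hands reaches the design review via the all-hands → the retro → the design review.
The budget sync reaches the design review via the budget sync → the demo → the design review.
No chain forces the onboarding (or any of the others) ahead of the design review.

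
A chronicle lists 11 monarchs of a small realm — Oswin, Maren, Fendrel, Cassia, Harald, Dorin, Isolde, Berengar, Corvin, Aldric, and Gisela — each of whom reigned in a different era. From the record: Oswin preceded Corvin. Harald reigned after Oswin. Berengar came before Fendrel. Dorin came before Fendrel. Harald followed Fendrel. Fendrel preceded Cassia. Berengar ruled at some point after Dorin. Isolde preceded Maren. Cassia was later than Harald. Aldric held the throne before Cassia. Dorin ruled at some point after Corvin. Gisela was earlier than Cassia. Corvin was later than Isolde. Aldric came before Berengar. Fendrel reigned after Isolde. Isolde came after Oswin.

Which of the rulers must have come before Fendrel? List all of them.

Directly stated before Fendrel: Berengar, Dorin, and Isolde.
Aldric reaches Fendrel via Aldric → Berengar → Fendrel.
Corvin reaches Fendrel via Corvin → Dorin → Fendrel.
Oswin reaches Fendrel via Oswin → Isolde → Fendrel.
No chain forces Gisela (or any of the others) ahead of Fendrel.

Aldric, Berengar, Corvin, Dorin, Isolde, Oswin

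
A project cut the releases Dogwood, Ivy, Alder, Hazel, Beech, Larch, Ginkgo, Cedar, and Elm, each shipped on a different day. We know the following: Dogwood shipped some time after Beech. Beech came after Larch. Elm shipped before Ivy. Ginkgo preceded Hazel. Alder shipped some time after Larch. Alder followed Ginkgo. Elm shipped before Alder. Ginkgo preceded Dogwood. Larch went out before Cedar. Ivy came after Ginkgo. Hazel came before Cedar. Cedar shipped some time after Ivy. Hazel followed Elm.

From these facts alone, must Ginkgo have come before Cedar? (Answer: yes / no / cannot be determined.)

yes

Chain the constraints: Ginkgo → Hazel → Cedar. Each link is directly stated, so Ginkgo comes before Cedar.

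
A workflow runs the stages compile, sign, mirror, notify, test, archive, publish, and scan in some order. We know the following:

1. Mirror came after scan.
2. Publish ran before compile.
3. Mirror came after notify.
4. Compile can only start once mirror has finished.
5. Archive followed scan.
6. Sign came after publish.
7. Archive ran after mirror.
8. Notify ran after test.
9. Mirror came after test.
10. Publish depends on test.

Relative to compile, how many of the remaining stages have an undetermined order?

Forced before compile: mirror, notify, publish, scan, and test.
That leaves archive and sign with no forced order relative to compile — 2.

2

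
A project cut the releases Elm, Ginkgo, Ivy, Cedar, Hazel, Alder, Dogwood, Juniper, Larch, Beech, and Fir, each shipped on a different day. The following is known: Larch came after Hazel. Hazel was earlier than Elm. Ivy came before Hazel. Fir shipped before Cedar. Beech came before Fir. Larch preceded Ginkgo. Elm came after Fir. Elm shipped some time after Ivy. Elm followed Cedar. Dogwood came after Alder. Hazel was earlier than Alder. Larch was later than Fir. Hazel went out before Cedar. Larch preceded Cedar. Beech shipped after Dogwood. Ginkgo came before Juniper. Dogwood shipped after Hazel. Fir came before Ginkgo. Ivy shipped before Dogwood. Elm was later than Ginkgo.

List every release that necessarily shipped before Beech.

Alder, Dogwood, Hazel, Ivy

Directly stated before Beech: Dogwood.
Alder reaches Beech via Alder → Dogwood → Beech.
Hazel reaches Beech via Hazel → Dogwood → Beech.
Ivy reaches Beech via Ivy → Dogwood → Beech.
No chain forces Cedar (or any of the others) ahead of Beech.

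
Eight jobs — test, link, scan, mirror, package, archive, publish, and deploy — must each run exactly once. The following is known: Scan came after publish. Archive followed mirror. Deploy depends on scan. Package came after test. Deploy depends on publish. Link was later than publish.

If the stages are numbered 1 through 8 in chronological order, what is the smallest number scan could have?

Publish must come before scan — 1 forced predecessor.
Nothing else is forced ahead of scan, so its earliest slot is position 1 + 1 = 2.

2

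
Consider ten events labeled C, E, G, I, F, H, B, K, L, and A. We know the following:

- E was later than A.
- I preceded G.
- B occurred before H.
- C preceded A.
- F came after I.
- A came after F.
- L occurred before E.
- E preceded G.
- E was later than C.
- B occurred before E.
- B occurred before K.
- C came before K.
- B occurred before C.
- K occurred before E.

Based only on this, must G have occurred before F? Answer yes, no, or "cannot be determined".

Tracing the constraints gives F → A → E → G, so F must come before G.
That means G cannot be before F.

no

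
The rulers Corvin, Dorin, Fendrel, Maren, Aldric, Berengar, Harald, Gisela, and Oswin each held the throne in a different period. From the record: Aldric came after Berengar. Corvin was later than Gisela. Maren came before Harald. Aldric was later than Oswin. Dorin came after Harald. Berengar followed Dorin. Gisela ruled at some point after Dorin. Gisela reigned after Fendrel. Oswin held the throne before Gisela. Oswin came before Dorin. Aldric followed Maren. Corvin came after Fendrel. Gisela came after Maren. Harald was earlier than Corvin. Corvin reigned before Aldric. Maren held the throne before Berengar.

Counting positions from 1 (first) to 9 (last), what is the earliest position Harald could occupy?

2

Maren must come before Harald — 1 forced predecessor.
Nothing else is forced ahead of Harald, so their earliest slot is position 1 + 1 = 2.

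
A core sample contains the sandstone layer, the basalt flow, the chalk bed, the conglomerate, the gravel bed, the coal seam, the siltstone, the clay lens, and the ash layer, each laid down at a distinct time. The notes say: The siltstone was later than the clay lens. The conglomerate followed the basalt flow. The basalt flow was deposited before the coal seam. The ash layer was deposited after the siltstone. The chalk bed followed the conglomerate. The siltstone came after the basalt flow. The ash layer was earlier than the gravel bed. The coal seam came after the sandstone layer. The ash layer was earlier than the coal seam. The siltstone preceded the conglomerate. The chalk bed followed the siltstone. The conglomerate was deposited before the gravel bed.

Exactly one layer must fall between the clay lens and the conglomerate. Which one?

Tracing the constraints gives the clay lens → the siltstone → the conglomerate, so the siltstone sits after the clay lens and before the conglomerate.
No other layer is forced both after the clay lens and before the conglomerate.

the siltstone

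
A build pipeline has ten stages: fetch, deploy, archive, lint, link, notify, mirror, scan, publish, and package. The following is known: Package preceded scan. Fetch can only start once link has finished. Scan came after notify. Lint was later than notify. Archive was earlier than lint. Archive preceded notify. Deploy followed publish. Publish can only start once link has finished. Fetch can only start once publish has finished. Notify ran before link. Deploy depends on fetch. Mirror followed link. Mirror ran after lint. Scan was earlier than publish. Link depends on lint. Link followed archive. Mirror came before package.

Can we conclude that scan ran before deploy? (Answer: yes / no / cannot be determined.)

Chain the constraints: scan → publish → deploy. Each link is directly stated, so scan comes before deploy.

yes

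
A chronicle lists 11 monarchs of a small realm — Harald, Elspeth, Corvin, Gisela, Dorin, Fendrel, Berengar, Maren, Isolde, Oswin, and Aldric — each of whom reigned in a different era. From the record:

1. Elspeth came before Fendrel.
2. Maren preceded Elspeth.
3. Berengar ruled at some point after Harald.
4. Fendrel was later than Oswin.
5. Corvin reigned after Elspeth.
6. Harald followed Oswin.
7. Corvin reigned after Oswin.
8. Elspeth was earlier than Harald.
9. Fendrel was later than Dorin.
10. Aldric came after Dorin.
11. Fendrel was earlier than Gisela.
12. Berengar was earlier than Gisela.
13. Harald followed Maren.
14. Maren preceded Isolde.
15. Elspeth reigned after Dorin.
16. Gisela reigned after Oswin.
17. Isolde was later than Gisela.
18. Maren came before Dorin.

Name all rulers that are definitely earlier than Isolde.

Berengar, Dorin, Elspeth, Fendrel, Gisela, Harald, Maren, Oswin

Directly stated before Isolde: Gisela and Maren.
Berengar reaches Isolde via Berengar → Gisela → Isolde.
Dorin reaches Isolde via Dorin → Fendrel → Gisela → Isolde.
Elspeth reaches Isolde via Elspeth → Fendrel → Gisela → Isolde.
Likewise Fendrel, Harald, and Oswin each reach Isolde by chaining the stated constraints.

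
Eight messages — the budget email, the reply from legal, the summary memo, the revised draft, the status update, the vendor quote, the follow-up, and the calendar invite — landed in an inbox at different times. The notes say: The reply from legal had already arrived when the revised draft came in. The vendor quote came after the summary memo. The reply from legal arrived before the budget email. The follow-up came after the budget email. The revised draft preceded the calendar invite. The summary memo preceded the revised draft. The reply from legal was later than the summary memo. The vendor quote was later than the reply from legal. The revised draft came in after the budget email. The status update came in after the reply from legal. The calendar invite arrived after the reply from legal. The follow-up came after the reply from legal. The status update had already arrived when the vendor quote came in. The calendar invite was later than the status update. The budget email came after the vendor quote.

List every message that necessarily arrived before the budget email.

Directly stated before the budget email: the reply from legal and the vendor quote.
The status update reaches the budget email via the status update → the vendor quote → the budget email.
The summary memo reaches the budget email via the summary memo → the vendor quote → the budget email.

the reply from legal, the status update, the summary memo, the vendor quote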